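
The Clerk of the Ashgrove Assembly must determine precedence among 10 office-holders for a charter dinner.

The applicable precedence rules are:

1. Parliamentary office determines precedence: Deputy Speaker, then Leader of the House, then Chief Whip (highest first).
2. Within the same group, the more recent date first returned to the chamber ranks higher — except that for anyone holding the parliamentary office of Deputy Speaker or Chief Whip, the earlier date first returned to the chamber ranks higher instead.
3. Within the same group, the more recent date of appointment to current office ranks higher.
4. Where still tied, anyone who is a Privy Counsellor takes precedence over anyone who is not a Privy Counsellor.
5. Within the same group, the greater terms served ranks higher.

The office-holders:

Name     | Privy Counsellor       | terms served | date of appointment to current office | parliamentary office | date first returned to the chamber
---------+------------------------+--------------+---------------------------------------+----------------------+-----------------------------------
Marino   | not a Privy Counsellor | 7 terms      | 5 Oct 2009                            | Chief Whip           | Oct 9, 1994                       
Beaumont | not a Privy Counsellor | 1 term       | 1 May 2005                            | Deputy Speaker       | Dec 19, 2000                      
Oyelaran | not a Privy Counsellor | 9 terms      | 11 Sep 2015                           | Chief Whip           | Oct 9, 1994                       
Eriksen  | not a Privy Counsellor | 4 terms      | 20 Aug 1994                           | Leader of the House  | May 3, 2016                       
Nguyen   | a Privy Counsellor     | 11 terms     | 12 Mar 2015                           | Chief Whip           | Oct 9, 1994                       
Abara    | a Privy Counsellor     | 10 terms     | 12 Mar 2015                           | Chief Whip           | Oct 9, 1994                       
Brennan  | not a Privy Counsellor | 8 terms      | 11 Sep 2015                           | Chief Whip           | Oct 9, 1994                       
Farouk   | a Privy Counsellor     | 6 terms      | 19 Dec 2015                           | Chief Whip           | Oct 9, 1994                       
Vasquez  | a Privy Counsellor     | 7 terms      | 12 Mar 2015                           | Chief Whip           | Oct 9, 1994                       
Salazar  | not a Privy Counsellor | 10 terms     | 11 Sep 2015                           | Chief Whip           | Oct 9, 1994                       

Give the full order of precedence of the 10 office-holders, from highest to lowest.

By parliamentary office: Beaumont (Deputy Speaker); then Eriksen (Leader of the House); then Farouk, Salazar, Oyelaran, Brennan, Nguyen, Abara, Vasquez and Marino (Chief Whip).
Farouk, Salazar, Oyelaran, Brennan, Nguyen, Abara, Vasquez and Marino all have date first returned to the chamber Oct 9, 1994, so the next rule applies.
Among Farouk, Salazar, Oyelaran, Brennan, Nguyen, Abara, Vasquez and Marino, by date of appointment to current office (later first): Farouk (19 Dec 2015) before Salazar, Oyelaran and Brennan (11 Sep 2015) before Nguyen, Abara and Vasquez (12 Mar 2015) before Marino (5 Oct 2009).
Salazar, Oyelaran and Brennan are each not a Privy Counsellor, so the next rule applies.
Among Salazar, Oyelaran and Brennan, by terms served (higher first): Salazar (10 terms) before Oyelaran (9 terms) before Brennan (8 terms).
Nguyen, Abara and Vasquez are each a Privy Counsellor, so the next rule applies.
Among Nguyen, Abara and Vasquez, by terms served (higher first): Nguyen (11 terms) before Abara (10 terms) before Vasquez (7 terms).
Full order: Beaumont, Eriksen, Farouk, Salazar, Oyelaran, Brennan, Nguyen, Abara, Vasquez, Marino.

Beaumont, Eriksen, Farouk, Salazar, Oyelaran, Brennan, Nguyen, Abara, Vasquez, Marino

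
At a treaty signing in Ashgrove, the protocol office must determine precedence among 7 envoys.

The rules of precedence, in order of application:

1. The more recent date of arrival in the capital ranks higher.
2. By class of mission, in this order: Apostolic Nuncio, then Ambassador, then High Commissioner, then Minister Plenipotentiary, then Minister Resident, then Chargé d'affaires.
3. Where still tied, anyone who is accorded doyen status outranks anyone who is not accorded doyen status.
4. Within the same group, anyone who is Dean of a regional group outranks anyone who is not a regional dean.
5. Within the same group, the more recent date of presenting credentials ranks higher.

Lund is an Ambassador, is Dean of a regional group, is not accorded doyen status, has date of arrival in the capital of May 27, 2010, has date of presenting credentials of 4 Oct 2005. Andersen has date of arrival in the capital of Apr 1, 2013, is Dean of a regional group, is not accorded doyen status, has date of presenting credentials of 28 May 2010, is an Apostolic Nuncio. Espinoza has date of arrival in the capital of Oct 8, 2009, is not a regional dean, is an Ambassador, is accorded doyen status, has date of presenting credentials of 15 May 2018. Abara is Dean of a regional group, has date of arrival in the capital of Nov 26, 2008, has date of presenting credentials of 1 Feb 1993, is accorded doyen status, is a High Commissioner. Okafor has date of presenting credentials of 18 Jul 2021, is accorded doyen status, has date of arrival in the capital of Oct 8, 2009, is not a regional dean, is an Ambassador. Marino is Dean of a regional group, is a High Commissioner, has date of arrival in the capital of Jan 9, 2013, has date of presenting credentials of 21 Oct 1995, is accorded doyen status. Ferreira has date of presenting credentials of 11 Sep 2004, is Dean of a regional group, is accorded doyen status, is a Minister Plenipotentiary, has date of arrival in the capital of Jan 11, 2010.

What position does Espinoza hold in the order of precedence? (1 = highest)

By date of arrival in the capital (later first): Andersen (Apr 1, 2013); then Marino (Jan 9, 2013); then Lund (May 27, 2010); then Ferreira (Jan 11, 2010); then Okafor and Espinoza (both Oct 8, 2009); then Abara (Nov 26, 2008).
Okafor and Espinoza are each Ambassador, so the next rule applies.
Okafor and Espinoza are each accorded doyen status, so the next rule applies.
Okafor and Espinoza are each not a regional dean, so the next rule applies.
Among Okafor and Espinoza, by date of presenting credentials (later first): Okafor (18 Jul 2021) before Espinoza (15 May 2018).
Order: Andersen, Marino, Lund, Ferreira, Okafor, Espinoza, Abara. So position 6.

6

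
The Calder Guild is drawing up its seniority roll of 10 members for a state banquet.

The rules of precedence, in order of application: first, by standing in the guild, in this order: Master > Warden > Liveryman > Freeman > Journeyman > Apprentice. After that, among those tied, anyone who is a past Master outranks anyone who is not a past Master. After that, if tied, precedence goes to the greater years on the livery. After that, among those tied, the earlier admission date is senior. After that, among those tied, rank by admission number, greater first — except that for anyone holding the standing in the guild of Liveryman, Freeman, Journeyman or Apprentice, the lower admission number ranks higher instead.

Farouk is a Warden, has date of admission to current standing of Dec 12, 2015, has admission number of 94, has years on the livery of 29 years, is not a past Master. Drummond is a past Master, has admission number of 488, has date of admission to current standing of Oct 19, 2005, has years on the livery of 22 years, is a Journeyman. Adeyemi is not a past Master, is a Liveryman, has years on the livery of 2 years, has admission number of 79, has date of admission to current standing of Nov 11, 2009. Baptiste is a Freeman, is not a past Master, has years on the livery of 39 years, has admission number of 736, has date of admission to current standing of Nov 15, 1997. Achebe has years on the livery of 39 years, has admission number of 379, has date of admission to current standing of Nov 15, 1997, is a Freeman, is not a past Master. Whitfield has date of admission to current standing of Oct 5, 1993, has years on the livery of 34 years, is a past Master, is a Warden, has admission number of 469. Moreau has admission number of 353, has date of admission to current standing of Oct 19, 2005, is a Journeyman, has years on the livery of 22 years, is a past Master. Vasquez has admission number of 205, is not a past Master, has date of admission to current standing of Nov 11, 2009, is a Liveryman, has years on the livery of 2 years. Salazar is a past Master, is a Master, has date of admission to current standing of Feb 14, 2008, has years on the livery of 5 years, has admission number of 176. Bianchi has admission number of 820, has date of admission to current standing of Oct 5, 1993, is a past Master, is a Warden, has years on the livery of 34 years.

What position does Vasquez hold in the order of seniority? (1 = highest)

6

By standing in the guild: Salazar (Master); then Bianchi, Whitfield and Farouk (Warden); then Adeyemi and Vasquez (Liveryman); then Achebe and Baptiste (Freeman); then Moreau and Drummond (Journeyman).
Among Bianchi, Whitfield and Farouk, a past Master before not a past Master: Bianchi and Whitfield (a past Master) before Farouk (not a past Master).
Bianchi and Whitfield both have years on the livery 34 years, so the next rule applies.
Bianchi and Whitfield both have date of admission to current standing Oct 5, 1993, so the next rule applies.
Among Bianchi and Whitfield, by admission number (higher first): Bianchi (820) before Whitfield (469).
Adeyemi and Vasquez are each not a past Master, so the next rule applies.
Adeyemi and Vasquez both have years on the livery 2 years, so the next rule applies.
Adeyemi and Vasquez both have date of admission to current standing Nov 11, 2009, so the next rule applies.
Among Adeyemi and Vasquez, by admission number (lower first) (reversed rule for this group): Adeyemi (79) before Vasquez (205).
Achebe and Baptiste are each not a past Master, so the next rule applies.
Achebe and Baptiste both have years on the livery 39 years, so the next rule applies.
Achebe and Baptiste both have date of admission to current standing Nov 15, 1997, so the next rule applies.
Among Achebe and Baptiste, by admission number (lower first) (reversed rule for this group): Achebe (379) before Baptiste (736).
Moreau and Drummond are each a past Master, so the next rule applies.
Moreau and Drummond both have years on the livery 22 years, so the next rule applies.
Moreau and Drummond both have date of admission to current standing Oct 19, 2005, so the next rule applies.
Among Moreau and Drummond, by admission number (lower first) (reversed rule for this group): Moreau (353) before Drummond (488).
Order: Salazar, Bianchi, Whitfield, Farouk, Adeyemi, Vasquez, Achebe, Baptiste, Moreau, Drummond. So position 6.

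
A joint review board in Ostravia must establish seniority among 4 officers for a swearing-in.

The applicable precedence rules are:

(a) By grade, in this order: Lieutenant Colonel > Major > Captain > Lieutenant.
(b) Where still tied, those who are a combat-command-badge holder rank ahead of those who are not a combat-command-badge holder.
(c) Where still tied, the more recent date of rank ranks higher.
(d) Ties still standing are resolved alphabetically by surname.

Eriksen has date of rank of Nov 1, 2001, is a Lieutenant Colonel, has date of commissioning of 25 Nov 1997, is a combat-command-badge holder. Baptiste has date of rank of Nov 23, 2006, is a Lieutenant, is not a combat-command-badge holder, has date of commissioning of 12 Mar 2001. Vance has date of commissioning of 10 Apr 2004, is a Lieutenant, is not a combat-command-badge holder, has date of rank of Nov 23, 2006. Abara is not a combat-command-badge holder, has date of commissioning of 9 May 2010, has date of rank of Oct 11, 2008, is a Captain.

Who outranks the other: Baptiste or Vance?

By grade: Eriksen (Lieutenant Colonel); then Abara (Captain); then Baptiste and Vance (Lieutenant).
Baptiste and Vance are each not a combat-command-badge holder, so the next rule applies.
Baptiste and Vance both have date of rank Nov 23, 2006, so the next rule applies.
Among Baptiste and Vance, alphabetically by surname: Baptiste before Vance.
So Baptiste takes precedence.

Baptiste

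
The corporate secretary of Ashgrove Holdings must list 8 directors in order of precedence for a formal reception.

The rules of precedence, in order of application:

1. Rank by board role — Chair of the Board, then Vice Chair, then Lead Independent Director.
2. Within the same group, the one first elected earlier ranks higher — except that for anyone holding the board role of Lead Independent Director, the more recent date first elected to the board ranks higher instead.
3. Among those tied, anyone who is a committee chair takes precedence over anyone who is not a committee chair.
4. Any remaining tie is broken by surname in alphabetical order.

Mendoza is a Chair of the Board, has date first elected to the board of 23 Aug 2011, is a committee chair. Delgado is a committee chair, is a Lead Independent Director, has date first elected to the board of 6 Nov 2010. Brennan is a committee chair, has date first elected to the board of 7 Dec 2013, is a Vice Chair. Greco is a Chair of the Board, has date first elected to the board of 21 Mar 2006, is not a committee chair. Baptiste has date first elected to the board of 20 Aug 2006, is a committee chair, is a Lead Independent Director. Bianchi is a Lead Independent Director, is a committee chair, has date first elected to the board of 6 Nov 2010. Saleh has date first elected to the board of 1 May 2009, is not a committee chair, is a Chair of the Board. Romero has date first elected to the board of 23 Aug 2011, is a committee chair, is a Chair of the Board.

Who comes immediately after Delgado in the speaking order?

By board role: Greco, Saleh, Mendoza and Romero (Chair of the Board); then Brennan (Vice Chair); then Bianchi, Delgado and Baptiste (Lead Independent Director).
Among Greco, Saleh, Mendoza and Romero, by date first elected to the board (earlier first): Greco (21 Mar 2006) before Saleh (1 May 2009) before Mendoza and Romero (23 Aug 2011).
Mendoza and Romero are each a committee chair, so the next rule applies.
Among Mendoza and Romero, alphabetically by surname: Mendoza before Romero.
Among Bianchi, Delgado and Baptiste, by date first elected to the board (later first) (reversed rule for this group): Bianchi and Delgado (6 Nov 2010) before Baptiste (20 Aug 2006).
Bianchi and Delgado are each a committee chair, so the next rule applies.
Among Bianchi and Delgado, alphabetically by surname: Bianchi before Delgado.
Order: Greco, Saleh, Mendoza, Romero, Brennan, Bianchi, Delgado, Baptiste.

Baptiste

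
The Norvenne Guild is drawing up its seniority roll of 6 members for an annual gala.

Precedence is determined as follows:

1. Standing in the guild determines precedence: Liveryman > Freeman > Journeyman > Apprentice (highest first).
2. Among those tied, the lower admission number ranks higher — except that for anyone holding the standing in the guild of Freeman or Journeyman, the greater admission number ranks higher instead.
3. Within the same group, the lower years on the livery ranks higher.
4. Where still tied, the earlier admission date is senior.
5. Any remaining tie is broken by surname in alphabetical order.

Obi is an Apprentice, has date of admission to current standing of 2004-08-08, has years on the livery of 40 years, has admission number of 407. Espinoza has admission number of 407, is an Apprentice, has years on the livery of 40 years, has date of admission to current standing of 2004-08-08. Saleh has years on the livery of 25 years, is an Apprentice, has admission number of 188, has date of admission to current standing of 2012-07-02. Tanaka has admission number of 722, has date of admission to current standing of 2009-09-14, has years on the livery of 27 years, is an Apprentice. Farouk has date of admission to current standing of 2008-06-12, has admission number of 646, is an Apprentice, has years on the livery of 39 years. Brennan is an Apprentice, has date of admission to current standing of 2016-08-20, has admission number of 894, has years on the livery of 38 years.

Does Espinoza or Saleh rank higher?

Saleh

By standing in the guild: Saleh, Espinoza, Obi, Farouk, Tanaka and Brennan (Apprentice).
Among Saleh, Espinoza, Obi, Farouk, Tanaka and Brennan, by admission number (lower first): Saleh (188) before Espinoza and Obi (407) before Farouk (646) before Tanaka (722) before Brennan (894).
Espinoza and Obi both have years on the livery 40 years, so the next rule applies.
Espinoza and Obi both have date of admission to current standing 2004-08-08, so the next rule applies.
Among Espinoza and Obi, alphabetically by surname: Espinoza before Obi.
So Saleh takes precedence.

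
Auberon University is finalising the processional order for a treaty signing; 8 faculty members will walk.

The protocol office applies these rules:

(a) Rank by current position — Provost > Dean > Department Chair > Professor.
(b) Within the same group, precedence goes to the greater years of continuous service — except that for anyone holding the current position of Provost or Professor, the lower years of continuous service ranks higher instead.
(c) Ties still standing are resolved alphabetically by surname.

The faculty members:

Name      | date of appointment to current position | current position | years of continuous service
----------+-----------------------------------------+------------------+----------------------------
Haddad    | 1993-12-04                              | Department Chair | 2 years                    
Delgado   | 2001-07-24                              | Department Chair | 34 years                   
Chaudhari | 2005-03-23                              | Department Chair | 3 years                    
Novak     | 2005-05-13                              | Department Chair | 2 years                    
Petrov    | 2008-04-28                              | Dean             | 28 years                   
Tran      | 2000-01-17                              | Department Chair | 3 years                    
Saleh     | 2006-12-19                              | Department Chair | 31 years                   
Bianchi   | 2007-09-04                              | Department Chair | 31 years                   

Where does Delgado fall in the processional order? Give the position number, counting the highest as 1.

By current position: Petrov (Dean); then Delgado, Bianchi, Saleh, Chaudhari, Tran, Haddad and Novak (Department Chair).
Among Delgado, Bianchi, Saleh, Chaudhari, Tran, Haddad and Novak, by years of continuous service (higher first): Delgado (34 years) before Bianchi and Saleh (31 years) before Chaudhari and Tran (3 years) before Haddad and Novak (2 years).
Among Bianchi and Saleh, alphabetically by surname: Bianchi before Saleh.
Among Chaudhari and Tran, alphabetically by surname: Chaudhari before Tran.
Among Haddad and Novak, alphabetically by surname: Haddad before Novak.
Order: Petrov, Delgado, Bianchi, Saleh, Chaudhari, Tran, Haddad, Novak. So position 2.

2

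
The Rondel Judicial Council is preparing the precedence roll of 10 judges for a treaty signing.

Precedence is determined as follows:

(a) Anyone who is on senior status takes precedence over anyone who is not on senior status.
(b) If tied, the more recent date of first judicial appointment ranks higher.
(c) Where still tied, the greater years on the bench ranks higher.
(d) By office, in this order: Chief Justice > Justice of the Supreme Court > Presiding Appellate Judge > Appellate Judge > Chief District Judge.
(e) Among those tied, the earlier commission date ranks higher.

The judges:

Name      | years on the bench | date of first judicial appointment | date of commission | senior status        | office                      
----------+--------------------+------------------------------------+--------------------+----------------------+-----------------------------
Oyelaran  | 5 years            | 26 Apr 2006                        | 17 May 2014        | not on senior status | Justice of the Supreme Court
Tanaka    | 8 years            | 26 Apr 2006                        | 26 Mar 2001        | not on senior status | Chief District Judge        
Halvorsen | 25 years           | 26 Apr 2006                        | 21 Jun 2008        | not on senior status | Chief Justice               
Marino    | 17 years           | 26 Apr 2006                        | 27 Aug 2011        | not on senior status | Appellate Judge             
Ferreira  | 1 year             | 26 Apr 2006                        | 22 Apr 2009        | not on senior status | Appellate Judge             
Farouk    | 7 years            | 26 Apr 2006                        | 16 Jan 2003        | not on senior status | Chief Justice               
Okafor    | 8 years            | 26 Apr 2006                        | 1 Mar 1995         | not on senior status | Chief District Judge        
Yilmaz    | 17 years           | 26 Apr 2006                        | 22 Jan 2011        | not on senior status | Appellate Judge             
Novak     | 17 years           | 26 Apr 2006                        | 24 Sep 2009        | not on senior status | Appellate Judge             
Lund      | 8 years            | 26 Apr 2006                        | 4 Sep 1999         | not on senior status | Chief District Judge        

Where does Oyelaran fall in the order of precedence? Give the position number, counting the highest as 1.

By the first rule: Halvorsen, Novak, Yilmaz, Marino, Okafor, Lund, Tanaka, Farouk, Oyelaran and Ferreira (each not on senior status).
Halvorsen, Novak, Yilmaz, Marino, Okafor, Lund, Tanaka, Farouk, Oyelaran and Ferreira all have date of first judicial appointment 26 Apr 2006, so the next rule applies.
Among Halvorsen, Novak, Yilmaz, Marino, Okafor, Lund, Tanaka, Farouk, Oyelaran and Ferreira, by years on the bench (higher first): Halvorsen (25 years) before Novak, Yilmaz and Marino (17 years) before Okafor, Lund and Tanaka (8 years) before Farouk (7 years) before Oyelaran (5 years) before Ferreira (1 year).
Novak, Yilmaz and Marino are each Appellate Judge, so the next rule applies.
Among Novak, Yilmaz and Marino, by date of commission (earlier first): Novak (24 Sep 2009) before Yilmaz (22 Jan 2011) before Marino (27 Aug 2011).
Okafor, Lund and Tanaka are each Chief District Judge, so the next rule applies.
Among Okafor, Lund and Tanaka, by date of commission (earlier first): Okafor (1 Mar 1995) before Lund (4 Sep 1999) before Tanaka (26 Mar 2001).
Order: Halvorsen, Novak, Yilmaz, Marino, Okafor, Lund, Tanaka, Farouk, Oyelaran, Ferreira. So position 9.

9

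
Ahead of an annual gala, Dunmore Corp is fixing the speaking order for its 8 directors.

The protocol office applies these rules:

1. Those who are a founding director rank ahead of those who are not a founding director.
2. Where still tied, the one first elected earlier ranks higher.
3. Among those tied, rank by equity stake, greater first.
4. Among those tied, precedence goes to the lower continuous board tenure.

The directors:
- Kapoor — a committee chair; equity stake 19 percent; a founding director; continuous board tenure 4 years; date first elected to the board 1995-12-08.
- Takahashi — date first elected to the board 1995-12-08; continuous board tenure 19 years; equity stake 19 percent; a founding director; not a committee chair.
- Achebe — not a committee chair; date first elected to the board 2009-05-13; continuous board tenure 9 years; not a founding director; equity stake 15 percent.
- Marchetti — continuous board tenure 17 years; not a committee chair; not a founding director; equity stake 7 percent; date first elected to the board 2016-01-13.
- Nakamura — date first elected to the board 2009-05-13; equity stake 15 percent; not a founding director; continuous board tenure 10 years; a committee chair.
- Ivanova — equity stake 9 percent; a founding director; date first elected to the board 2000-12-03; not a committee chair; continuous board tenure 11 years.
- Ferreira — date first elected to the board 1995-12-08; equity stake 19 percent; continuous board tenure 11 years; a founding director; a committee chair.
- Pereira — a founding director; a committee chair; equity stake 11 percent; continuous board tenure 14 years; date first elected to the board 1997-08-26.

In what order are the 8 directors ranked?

By the first rule: Kapoor, Ferreira, Takahashi, Pereira and Ivanova (each a founding director); then Achebe, Nakamura and Marchetti (each not a founding director).
Among Kapoor, Ferreira, Takahashi, Pereira and Ivanova, by date first elected to the board (earlier first): Kapoor, Ferreira and Takahashi (1995-12-08) before Pereira (1997-08-26) before Ivanova (2000-12-03).
Kapoor, Ferreira and Takahashi all have equity stake 19 percent, so the next rule applies.
Among Kapoor, Ferreira and Takahashi, by continuous board tenure (lower first): Kapoor (4 years) before Ferreira (11 years) before Takahashi (19 years).
Among Achebe, Nakamura and Marchetti, by date first elected to the board (earlier first): Achebe and Nakamura (2009-05-13) before Marchetti (2016-01-13).
Achebe and Nakamura both have equity stake 15 percent, so the next rule applies.
Among Achebe and Nakamura, by continuous board tenure (lower first): Achebe (9 years) before Nakamura (10 years).
Full order: Kapoor, Ferreira, Takahashi, Pereira, Ivanova, Achebe, Nakamura, Marchetti.

Kapoor, Ferreira, Takahashi, Pereira, Ivanova, Achebe, Nakamura, Marchetti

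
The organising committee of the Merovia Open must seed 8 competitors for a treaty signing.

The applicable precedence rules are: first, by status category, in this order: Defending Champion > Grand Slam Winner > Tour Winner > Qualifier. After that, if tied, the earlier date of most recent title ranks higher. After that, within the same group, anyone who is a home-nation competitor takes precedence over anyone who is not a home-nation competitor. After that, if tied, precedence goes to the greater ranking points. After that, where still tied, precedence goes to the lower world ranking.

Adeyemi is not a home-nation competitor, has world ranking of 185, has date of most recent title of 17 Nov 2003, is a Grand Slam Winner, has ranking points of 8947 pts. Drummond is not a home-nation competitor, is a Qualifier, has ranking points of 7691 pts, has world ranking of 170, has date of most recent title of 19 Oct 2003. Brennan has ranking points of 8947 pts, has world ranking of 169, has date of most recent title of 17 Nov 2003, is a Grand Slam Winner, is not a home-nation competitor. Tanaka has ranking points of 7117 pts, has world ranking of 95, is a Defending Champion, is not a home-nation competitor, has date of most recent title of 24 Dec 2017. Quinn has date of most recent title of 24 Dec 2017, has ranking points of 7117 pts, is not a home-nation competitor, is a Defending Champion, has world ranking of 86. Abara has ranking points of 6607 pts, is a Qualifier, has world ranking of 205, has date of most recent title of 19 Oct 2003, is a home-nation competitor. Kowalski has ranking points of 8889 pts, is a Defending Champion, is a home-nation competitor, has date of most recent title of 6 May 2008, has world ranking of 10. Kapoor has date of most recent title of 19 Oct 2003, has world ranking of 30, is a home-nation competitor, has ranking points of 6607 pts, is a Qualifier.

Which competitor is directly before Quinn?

By status category: Kowalski, Quinn and Tanaka (Defending Champion); then Brennan and Adeyemi (Grand Slam Winner); then Kapoor, Abara and Drummond (Qualifier).
Among Kowalski, Quinn and Tanaka, by date of most recent title (earlier first): Kowalski (6 May 2008) before Quinn and Tanaka (24 Dec 2017).
Quinn and Tanaka are each not a home-nation competitor, so the next rule applies.
Quinn and Tanaka both have ranking points 7117 pts, so the next rule applies.
Among Quinn and Tanaka, by world ranking (lower first): Quinn (86) before Tanaka (95).
Brennan and Adeyemi both have date of most recent title 17 Nov 2003, so the next rule applies.
Brennan and Adeyemi are each not a home-nation competitor, so the next rule applies.
Brennan and Adeyemi both have ranking points 8947 pts, so the next rule applies.
Among Brennan and Adeyemi, by world ranking (lower first): Brennan (169) before Adeyemi (185).
Kapoor, Abara and Drummond all have date of most recent title 19 Oct 2003, so the next rule applies.
Among Kapoor, Abara and Drummond, a home-nation competitor before not a home-nation competitor: Kapoor and Abara (a home-nation competitor) before Drummond (not a home-nation competitor).
Kapoor and Abara both have ranking points 6607 pts, so the next rule applies.
Among Kapoor and Abara, by world ranking (lower first): Kapoor (30) before Abara (205).
Order: Kowalski, Quinn, Tanaka, Brennan, Adeyemi, Kapoor, Abara, Drummond.

Kowalski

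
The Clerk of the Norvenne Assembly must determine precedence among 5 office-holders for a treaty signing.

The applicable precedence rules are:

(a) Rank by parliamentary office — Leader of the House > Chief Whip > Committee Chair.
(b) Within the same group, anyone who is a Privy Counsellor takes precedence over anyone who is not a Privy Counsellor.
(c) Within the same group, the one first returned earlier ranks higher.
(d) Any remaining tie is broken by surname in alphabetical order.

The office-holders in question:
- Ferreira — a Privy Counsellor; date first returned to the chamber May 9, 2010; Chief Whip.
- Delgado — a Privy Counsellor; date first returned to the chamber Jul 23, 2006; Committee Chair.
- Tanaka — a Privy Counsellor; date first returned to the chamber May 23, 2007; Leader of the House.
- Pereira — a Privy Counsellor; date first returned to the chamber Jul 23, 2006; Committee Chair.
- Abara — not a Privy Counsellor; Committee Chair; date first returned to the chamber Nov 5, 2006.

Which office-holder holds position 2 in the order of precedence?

By parliamentary office: Tanaka (Leader of the House); then Ferreira (Chief Whip); then Delgado, Pereira and Abara (Committee Chair).
Among Delgado, Pereira and Abara, a Privy Counsellor before not a Privy Counsellor: Delgado and Pereira (a Privy Counsellor) before Abara (not a Privy Counsellor).
Delgado and Pereira both have date first returned to the chamber Jul 23, 2006, so the next rule applies.
Among Delgado and Pereira, alphabetically by surname: Delgado before Pereira.
Order: Tanaka, Ferreira, Delgado, Pereira, Abara.

Ferreira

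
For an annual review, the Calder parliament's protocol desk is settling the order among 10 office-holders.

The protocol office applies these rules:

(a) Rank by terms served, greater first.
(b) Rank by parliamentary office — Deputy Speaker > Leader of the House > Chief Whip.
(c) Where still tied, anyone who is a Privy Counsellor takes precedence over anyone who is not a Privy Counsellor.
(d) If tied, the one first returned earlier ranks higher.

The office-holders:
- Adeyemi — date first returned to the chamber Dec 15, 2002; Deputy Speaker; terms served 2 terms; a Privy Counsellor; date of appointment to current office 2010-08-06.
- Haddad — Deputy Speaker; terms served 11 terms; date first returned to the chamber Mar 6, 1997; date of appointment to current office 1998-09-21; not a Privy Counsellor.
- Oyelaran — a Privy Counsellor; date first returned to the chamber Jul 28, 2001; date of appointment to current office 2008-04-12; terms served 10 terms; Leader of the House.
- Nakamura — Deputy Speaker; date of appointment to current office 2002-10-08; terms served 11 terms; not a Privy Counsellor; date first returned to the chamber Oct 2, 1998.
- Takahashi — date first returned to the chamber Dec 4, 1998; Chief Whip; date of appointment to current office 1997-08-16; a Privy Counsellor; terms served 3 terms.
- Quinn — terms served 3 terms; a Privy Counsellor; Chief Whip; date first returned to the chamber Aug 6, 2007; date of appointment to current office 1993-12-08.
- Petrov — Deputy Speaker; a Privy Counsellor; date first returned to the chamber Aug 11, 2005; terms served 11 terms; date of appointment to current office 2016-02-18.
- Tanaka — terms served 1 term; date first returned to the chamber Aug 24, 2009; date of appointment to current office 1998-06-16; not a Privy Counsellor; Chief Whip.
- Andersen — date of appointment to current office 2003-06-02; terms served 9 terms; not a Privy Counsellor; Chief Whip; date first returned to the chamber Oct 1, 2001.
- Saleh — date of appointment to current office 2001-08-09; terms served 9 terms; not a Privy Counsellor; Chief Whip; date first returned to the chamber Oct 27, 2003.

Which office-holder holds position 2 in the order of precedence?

By terms served (higher first): Petrov, Haddad and Nakamura (each 11 terms); then Oyelaran (10 terms); then Andersen and Saleh (both 9 terms); then Takahashi and Quinn (both 3 terms); then Adeyemi (2 terms); then Tanaka (1 term).
Petrov, Haddad and Nakamura are each Deputy Speaker, so the next rule applies.
Among Petrov, Haddad and Nakamura, a Privy Counsellor before not a Privy Counsellor: Petrov (a Privy Counsellor) before Haddad and Nakamura (not a Privy Counsellor).
Among Haddad and Nakamura, by date first returned to the chamber (earlier first): Haddad (Mar 6, 1997) before Nakamura (Oct 2, 1998).
Andersen and Saleh are each Chief Whip, so the next rule applies.
Andersen and Saleh are each not a Privy Counsellor, so the next rule applies.
Among Andersen and Saleh, by date first returned to the chamber (earlier first): Andersen (Oct 1, 2001) before Saleh (Oct 27, 2003).
Takahashi and Quinn are each Chief Whip, so the next rule applies.
Takahashi and Quinn are each a Privy Counsellor, so the next rule applies.
Among Takahashi and Quinn, by date first returned to the chamber (earlier first): Takahashi (Dec 4, 1998) before Quinn (Aug 6, 2007).
Order: Petrov, Haddad, Nakamura, Oyelaran, Andersen, Saleh, Takahashi, Quinn, Adeyemi, Tanaka.

Haddad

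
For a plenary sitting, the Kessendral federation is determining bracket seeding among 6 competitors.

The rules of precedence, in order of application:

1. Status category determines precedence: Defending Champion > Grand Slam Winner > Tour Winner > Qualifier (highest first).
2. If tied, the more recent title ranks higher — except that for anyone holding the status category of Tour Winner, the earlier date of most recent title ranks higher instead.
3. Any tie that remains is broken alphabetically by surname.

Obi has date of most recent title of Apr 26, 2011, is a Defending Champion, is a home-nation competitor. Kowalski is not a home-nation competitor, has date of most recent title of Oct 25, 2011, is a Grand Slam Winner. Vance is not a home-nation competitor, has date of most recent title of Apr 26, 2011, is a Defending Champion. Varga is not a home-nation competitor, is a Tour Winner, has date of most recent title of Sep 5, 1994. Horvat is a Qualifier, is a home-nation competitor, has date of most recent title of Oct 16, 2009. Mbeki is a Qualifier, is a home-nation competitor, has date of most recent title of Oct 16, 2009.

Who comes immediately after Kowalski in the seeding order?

By status category: Obi and Vance (Defending Champion); then Kowalski (Grand Slam Winner); then Varga (Tour Winner); then Horvat and Mbeki (Qualifier).
Obi and Vance both have date of most recent title Apr 26, 2011, so the next rule applies.
Among Obi and Vance, alphabetically by surname: Obi before Vance.
Horvat and Mbeki both have date of most recent title Oct 16, 2009, so the next rule applies.
Among Horvat and Mbeki, alphabetically by surname: Horvat before Mbeki.
Order: Obi, Vance, Kowalski, Varga, Horvat, Mbeki.

Varga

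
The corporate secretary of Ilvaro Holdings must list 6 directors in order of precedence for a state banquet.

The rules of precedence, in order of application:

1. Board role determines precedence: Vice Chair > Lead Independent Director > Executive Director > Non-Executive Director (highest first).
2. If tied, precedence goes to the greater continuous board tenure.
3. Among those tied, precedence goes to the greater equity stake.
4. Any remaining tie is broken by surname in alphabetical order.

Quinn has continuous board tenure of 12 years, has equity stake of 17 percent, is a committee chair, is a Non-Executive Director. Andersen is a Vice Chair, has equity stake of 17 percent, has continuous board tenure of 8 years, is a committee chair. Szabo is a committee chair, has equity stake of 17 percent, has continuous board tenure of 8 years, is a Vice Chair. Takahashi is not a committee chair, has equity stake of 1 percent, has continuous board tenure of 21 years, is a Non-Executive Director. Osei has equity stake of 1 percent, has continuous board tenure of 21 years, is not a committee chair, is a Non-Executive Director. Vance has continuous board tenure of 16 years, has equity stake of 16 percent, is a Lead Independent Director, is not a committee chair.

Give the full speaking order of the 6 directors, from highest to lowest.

Andersen, Szabo, Vance, Osei, Takahashi, Quinn

By board role: Andersen and Szabo (Vice Chair); then Vance (Lead Independent Director); then Osei, Takahashi and Quinn (Non-Executive Director).
Andersen and Szabo both have continuous board tenure 8 years, so the next rule applies.
Andersen and Szabo both have equity stake 17 percent, so the next rule applies.
Among Andersen and Szabo, alphabetically by surname: Andersen before Szabo.
Among Osei, Takahashi and Quinn, by continuous board tenure (higher first): Osei and Takahashi (21 years) before Quinn (12 years).
Osei and Takahashi both have equity stake 1 percent, so the next rule applies.
Among Osei and Takahashi, alphabetically by surname: Osei before Takahashi.
Full order: Andersen, Szabo, Vance, Osei, Takahashi, Quinn.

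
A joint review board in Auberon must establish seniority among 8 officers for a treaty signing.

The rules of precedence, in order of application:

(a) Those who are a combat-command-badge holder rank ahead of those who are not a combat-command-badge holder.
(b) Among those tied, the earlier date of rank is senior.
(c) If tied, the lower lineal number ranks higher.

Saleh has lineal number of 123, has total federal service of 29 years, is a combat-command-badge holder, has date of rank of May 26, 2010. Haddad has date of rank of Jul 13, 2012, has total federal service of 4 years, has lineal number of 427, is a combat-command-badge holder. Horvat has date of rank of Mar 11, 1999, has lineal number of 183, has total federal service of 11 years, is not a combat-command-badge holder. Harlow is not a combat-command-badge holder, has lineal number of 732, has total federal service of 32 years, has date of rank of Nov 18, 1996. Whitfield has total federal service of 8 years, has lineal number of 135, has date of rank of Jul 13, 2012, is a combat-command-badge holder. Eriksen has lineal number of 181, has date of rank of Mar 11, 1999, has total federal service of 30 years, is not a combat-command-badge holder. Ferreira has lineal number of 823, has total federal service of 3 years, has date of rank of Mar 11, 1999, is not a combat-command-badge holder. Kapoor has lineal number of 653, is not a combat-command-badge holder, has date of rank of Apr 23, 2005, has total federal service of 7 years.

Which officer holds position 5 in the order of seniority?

By the first rule: Saleh, Whitfield and Haddad (each a combat-command-badge holder); then Harlow, Eriksen, Horvat, Ferreira and Kapoor (each not a combat-command-badge holder).
Among Saleh, Whitfield and Haddad, by date of rank (earlier first): Saleh (May 26, 2010) before Whitfield and Haddad (Jul 13, 2012).
Among Whitfield and Haddad, by lineal number (lower first): Whitfield (135) before Haddad (427).
Among Harlow, Eriksen, Horvat, Ferreira and Kapoor, by date of rank (earlier first): Harlow (Nov 18, 1996) before Eriksen, Horvat and Ferreira (Mar 11, 1999) before Kapoor (Apr 23, 2005).
Among Eriksen, Horvat and Ferreira, by lineal number (lower first): Eriksen (181) before Horvat (183) before Ferreira (823).
Order: Saleh, Whitfield, Haddad, Harlow, Eriksen, Horvat, Ferreira, Kapoor.

Eriksen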